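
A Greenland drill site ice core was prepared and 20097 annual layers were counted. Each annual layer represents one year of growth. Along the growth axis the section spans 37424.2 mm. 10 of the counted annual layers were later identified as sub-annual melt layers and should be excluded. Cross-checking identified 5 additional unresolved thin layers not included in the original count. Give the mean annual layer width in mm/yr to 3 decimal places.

1.863 mm/yr

After corrections the count is 20097 − 10 + 5 = 20092 annual layers.
37424.2 mm over 20092 years gives 37424.2 / 20092 ≈ 1.863 mm/yr.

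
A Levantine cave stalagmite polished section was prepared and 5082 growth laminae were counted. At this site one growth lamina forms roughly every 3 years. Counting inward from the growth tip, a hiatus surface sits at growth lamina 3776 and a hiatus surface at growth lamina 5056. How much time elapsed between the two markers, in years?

3840 years

5056 − 3776 = 1280 growth laminae lie between the two events.
1280 growth laminae at 3 years each span 1280 × 3 = 3840 years.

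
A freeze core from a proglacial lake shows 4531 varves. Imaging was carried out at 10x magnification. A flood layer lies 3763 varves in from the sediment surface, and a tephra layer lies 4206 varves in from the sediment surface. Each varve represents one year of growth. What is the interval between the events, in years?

4206 − 3763 = 443 varves lie between the two events.
At one varve per year, 443 years elapsed between them.

443 years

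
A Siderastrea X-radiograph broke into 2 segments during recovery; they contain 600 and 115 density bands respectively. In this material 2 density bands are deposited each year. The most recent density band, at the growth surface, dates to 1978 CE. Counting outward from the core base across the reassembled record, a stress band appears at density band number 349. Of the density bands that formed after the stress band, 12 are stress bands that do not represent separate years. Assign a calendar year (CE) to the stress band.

1801 CE

Total density bands = 600 + 115 = 715.
Between density band 349 and the growth surface there are 715 − 349 = 366 density bands.
Removing the 12 false density bands leaves 366 − 12 = 354 true density bands beyond the stress band.
With 2 density bands per year, 354 / 2 = 177 years.
1978 − 177 = 1801 CE.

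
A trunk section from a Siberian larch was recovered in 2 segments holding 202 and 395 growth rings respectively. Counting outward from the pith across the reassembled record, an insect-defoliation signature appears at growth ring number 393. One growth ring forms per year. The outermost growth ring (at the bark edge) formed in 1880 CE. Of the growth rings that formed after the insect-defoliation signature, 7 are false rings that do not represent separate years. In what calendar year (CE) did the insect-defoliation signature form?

Total growth rings = 202 + 395 = 597.
The insect-defoliation signature sits at growth ring 393 from the pith, so 597 − 393 = 204 growth rings formed after it.
Removing the 7 false growth rings leaves 204 − 7 = 197 true growth rings beyond the insect-defoliation signature.
Counting back 197 years from 1880 CE places the insect-defoliation signature in 1880 − 197 = 1683 CE.

1683 CE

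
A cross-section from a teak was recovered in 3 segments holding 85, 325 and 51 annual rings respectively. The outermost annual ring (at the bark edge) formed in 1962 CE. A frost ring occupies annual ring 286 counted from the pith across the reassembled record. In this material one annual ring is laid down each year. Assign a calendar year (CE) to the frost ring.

Total annual rings = 85 + 325 + 51 = 461.
461 − 286 = 175 annual rings lie beyond the frost ring toward the bark edge.
The annual ring at the bark edge is 1962 CE, so the frost ring dates to 1962 − 175 = 1787 CE.

1787 CE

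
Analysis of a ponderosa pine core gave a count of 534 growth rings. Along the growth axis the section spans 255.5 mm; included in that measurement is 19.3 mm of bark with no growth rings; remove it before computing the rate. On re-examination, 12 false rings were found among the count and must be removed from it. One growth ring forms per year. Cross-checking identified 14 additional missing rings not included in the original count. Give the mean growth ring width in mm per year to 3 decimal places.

True growth ring count = 534 − 12 + 14 = 536.
Removing the 19.3 mm offcut leaves 255.5 − 19.3 = 236.2 mm.
236.2 mm over 536 years gives 236.2 / 536 ≈ 0.441 mm per year.

0.441 mm per year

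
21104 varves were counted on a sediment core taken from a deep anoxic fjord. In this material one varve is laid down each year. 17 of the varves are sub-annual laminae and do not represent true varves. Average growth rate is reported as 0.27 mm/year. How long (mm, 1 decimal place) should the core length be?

Correcting the raw count gives 21104 − 17 = 21087 true varves.
Length ≈ 0.27 × 21087 = 5693.5 mm.

5693.5 mm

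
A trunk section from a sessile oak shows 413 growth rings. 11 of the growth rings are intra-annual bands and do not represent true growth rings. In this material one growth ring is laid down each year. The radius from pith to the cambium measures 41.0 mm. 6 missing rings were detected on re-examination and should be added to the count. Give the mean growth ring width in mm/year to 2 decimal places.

0.10 mm/year

Correcting the raw count gives 413 − 11 + 6 = 408 true growth rings.
41.0 mm over 408 years gives 41.0 / 408 ≈ 0.10 mm/year.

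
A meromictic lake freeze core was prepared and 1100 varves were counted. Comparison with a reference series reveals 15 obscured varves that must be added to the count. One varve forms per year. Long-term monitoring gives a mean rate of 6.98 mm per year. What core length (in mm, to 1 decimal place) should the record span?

7782.7 mm

Adjusted count: 1100 + 15 = 1115 varves.
Predicted length = 6.98 mm/year × 1115 years = 7782.7 mm.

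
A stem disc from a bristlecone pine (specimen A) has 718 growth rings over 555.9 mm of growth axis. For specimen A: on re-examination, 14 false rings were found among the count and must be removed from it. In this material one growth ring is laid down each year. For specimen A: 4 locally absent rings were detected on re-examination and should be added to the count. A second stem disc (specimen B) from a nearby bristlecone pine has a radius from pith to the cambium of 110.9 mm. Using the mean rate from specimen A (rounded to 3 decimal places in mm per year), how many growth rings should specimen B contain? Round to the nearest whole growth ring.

Specimen A: adjusted count: 718 − 14 + 4 = 708 growth rings.
A: 555.9 mm over 708 years gives 555.9 / 708 ≈ 0.785 mm per year.
Specimen B: 110.9 mm / 0.785 mm per year = 141.27 years ≈ 141 growth rings.

141 growth rings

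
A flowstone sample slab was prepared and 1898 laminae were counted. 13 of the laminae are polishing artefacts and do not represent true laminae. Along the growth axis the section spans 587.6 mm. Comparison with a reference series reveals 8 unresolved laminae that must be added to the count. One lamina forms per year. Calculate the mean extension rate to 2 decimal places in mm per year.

Correcting the raw count gives 1898 − 13 + 8 = 1893 true laminae.
Mean rate = 587.6 mm / 1893 years ≈ 0.31 mm per year.

0.31 mm per year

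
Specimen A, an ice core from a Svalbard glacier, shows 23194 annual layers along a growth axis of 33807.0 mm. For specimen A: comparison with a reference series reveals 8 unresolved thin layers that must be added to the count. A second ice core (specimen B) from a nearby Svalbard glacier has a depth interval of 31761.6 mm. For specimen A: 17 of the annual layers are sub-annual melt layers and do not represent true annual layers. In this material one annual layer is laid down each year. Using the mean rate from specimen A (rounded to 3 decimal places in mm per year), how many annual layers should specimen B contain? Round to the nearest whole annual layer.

Specimen A: correcting the raw count gives 23194 − 17 + 8 = 23185 true annual layers.
A: Extension rate ≈ 33807.0 / 23185 = 1.458 mm/yr.
Specimen B: 31761.6 mm / 1.458 mm per year = 21784.36 years ≈ 21784 annual layers.

21784 annual layers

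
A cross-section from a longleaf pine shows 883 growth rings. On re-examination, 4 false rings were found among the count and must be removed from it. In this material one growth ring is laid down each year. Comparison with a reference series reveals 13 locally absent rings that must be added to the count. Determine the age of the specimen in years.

892 years

Correcting the raw count gives 883 − 4 + 13 = 892 true growth rings.
One growth ring per year makes the duration 892 years.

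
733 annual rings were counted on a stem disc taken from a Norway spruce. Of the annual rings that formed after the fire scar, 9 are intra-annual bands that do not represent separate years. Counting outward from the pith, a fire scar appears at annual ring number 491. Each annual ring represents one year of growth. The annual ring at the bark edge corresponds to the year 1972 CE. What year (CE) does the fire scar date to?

1739 CE

Between annual ring 491 and the bark edge there are 733 − 491 = 242 annual rings.
Excluding 9 false annual rings: 242 − 9 = 233.
The annual ring at the bark edge is 1972 CE, so the fire scar dates to 1972 − 233 = 1739 CE.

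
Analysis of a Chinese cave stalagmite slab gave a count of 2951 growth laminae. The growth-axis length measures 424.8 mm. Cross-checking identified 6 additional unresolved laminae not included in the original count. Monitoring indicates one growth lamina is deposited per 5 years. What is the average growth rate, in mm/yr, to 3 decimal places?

After corrections the count is 2951 + 6 = 2957 growth laminae.
Multiplying by 5 years per growth lamina: 2957 × 5 = 14785 years.
Extension rate ≈ 424.8 / 14785 = 0.029 mm/yr.

0.029 mm/yr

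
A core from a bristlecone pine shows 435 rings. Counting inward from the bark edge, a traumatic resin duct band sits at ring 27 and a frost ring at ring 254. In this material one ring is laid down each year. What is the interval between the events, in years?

Separation: 254 − 27 = 227 rings.
That is 227 years at one ring per year.

227 years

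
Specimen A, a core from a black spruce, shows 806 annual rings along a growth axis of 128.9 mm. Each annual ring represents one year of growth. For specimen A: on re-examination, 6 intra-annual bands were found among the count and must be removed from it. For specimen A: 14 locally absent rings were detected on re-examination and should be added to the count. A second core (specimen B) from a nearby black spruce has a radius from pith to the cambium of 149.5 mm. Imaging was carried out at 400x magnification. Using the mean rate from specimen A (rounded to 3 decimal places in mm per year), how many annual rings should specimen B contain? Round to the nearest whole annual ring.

Specimen A: adjusted count: 806 − 6 + 14 = 814 annual rings.
A: Extension rate ≈ 128.9 / 814 = 0.158 mm per year.
For B, 149.5 / 0.158 = 946.20 years ≈ 946 annual rings.

946 annual rings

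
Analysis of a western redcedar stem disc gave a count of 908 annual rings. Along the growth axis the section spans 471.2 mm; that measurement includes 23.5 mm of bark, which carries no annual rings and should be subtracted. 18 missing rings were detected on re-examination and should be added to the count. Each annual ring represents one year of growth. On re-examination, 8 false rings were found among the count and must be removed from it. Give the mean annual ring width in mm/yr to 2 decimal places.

0.49 mm/yr

True annual ring count = 908 − 8 + 18 = 918.
Removing the 23.5 mm offcut leaves 471.2 − 23.5 = 447.7 mm.
Mean rate = 447.7 mm / 918 years ≈ 0.49 mm/yr.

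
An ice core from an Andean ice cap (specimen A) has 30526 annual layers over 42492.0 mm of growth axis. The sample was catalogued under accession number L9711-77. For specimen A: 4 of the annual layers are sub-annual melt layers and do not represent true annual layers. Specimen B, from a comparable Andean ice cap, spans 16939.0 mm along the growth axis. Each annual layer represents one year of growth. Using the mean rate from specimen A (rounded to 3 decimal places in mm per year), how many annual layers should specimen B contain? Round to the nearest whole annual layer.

12169 annual layers

Specimen A: true annual layer count = 30526 − 4 = 30522.
A: 42492.0 mm over 30522 years gives 42492.0 / 30522 ≈ 1.392 mm/year.
For B, 16939.0 / 1.392 = 12168.82 years ≈ 12169 annual layers.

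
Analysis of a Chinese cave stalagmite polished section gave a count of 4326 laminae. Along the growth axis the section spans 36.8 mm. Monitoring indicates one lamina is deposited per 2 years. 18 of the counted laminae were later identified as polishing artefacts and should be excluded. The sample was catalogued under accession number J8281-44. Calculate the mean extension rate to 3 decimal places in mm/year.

Adjusted count: 4326 − 18 = 4308 laminae.
4308 laminae at 2 years each span 4308 × 2 = 8616 years.
Extension rate ≈ 36.8 / 8616 = 0.004 mm/year.

0.004 mm/year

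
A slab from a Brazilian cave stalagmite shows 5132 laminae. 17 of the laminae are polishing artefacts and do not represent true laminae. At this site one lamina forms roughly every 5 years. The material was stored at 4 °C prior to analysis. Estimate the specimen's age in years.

25575 years

After corrections the count is 5132 − 17 = 5115 laminae.
5115 laminae at 5 years each span 5115 × 5 = 25575 years.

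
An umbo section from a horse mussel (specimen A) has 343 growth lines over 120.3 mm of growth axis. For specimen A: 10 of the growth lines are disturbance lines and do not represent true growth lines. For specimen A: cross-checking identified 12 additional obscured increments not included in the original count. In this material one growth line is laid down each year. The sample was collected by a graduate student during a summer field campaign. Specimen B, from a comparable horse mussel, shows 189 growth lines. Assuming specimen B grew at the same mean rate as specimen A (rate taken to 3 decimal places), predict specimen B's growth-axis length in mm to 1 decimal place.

66.0 mm

Specimen A: after corrections the count is 343 − 10 + 12 = 345 growth lines.
A: Mean rate = 120.3 mm / 345 years ≈ 0.349 mm/yr.
For B, 0.349 mm/year × 189 years = 66.0 mm.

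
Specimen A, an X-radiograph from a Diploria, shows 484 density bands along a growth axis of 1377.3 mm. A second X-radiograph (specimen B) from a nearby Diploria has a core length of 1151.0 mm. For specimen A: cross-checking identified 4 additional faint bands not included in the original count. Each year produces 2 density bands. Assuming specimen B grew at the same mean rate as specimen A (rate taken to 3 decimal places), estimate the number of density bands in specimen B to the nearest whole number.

Specimen A: correcting the raw count gives 484 + 4 = 488 true density bands.
Specimen A: with 2 density bands per year, 488 / 2 = 244 years.
A: Extension rate ≈ 1377.3 / 244 = 5.645 mm per year.
For B, 1151.0 / 5.645 = 203.90 years; at 2 density bands per year that is 203.90 × 2 ≈ 408 density bands.

408 density bands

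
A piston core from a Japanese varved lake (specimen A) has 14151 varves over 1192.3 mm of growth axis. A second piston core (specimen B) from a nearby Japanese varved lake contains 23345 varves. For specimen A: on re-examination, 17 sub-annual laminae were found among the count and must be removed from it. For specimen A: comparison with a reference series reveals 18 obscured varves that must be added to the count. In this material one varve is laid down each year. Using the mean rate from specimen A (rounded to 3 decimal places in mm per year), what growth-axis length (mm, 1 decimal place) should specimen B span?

Specimen A: correcting the raw count gives 14151 − 17 + 18 = 14152 true varves.
A: Mean rate = 1192.3 mm / 14152 years ≈ 0.084 mm/year.
For B, 0.084 mm/year × 23345 years = 1961.0 mm.

1961.0 mm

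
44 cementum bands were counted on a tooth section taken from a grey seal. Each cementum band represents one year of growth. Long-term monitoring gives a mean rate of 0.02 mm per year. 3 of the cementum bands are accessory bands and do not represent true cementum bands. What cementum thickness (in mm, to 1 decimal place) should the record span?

0.8 mm

Adjusted count: 44 − 3 = 41 cementum bands.
Predicted length = 0.02 mm/year × 41 years = 0.8 mm.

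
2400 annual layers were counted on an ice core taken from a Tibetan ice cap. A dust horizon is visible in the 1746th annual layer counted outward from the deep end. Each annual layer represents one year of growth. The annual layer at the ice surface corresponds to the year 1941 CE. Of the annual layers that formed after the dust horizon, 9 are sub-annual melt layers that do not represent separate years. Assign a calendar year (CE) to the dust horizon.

1296 CE

2400 − 1746 = 654 annual layers lie beyond the dust horizon toward the ice surface.
Excluding 9 false annual layers: 654 − 9 = 645.
Counting back 645 years from 1941 CE places the dust horizon in 1941 − 645 = 1296 CE.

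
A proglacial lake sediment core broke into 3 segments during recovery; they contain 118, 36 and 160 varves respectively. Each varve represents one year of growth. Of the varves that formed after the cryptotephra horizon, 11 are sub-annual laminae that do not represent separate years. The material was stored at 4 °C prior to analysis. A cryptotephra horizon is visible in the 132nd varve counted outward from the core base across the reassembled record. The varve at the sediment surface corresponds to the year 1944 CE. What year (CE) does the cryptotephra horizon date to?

Total varves = 118 + 36 + 160 = 314.
Between varve 132 and the sediment surface there are 314 − 132 = 182 varves.
Excluding 11 false varves: 182 − 11 = 171.
1944 − 171 = 1773 CE.

1773 CE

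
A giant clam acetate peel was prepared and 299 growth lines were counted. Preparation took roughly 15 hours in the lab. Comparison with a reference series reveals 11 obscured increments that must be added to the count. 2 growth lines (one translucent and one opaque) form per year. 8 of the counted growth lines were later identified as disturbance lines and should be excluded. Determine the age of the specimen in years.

151 years

Adjusted count: 299 − 8 + 11 = 302 growth lines.
302 growth lines at 2 per year is 302 / 2 = 151 years.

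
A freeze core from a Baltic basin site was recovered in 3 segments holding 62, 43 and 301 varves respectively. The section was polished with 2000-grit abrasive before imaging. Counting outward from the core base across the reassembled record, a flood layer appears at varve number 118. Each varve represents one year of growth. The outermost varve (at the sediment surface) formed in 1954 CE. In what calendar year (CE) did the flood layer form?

1666 CE

Total varves = 62 + 43 + 301 = 406.
Between varve 118 and the sediment surface there are 406 − 118 = 288 varves.
The varve at the sediment surface is 1954 CE, so the flood layer dates to 1954 − 288 = 1666 CE.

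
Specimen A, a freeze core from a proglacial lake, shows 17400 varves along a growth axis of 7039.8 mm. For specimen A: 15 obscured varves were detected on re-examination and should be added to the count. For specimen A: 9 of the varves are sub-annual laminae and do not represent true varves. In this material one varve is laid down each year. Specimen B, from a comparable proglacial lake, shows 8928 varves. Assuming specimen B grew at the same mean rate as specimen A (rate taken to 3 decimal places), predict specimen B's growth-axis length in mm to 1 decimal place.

Specimen A: true varve count = 17400 − 9 + 15 = 17406.
A: 7039.8 mm over 17406 years gives 7039.8 / 17406 ≈ 0.404 mm/year.
B's length ≈ 0.404 × 8928 = 3606.9 mm.

3606.9 mm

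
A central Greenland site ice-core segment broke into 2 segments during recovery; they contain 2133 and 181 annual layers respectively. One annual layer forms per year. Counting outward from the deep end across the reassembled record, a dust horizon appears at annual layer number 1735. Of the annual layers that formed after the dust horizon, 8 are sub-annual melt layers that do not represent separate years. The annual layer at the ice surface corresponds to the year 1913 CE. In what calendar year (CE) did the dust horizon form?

1342 CE

Total annual layers = 2133 + 181 = 2314.
The dust horizon sits at annual layer 1735 from the deep end, so 2314 − 1735 = 579 annual layers formed after it.
579 − 8 false = 571 true annual layers after the dust horizon.
Counting back 571 years from 1913 CE places the dust horizon in 1913 − 571 = 1342 CE.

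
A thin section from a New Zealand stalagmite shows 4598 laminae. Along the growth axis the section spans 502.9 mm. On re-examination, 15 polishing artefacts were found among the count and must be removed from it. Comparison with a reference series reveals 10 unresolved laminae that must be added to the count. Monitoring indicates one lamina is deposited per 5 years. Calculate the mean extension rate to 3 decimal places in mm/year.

Correcting the raw count gives 4598 − 15 + 10 = 4593 true laminae.
4593 laminae at 5 years each span 4593 × 5 = 22965 years.
Extension rate ≈ 502.9 / 22965 = 0.022 mm/year.

0.022 mm/year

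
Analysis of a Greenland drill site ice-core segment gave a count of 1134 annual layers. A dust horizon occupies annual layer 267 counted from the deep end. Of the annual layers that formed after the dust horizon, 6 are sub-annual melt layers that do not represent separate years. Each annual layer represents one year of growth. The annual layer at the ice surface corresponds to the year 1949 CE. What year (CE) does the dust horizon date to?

The dust horizon sits at annual layer 267 from the deep end, so 1134 − 267 = 867 annual layers formed after it.
867 − 6 false = 861 true annual layers after the dust horizon.
The annual layer at the ice surface is 1949 CE, so the dust horizon dates to 1949 − 861 = 1088 CE.

1088 CE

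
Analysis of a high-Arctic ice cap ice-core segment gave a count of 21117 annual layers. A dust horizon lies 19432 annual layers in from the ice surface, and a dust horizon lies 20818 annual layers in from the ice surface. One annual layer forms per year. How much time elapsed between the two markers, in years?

1386 yr

Separation: 20818 − 19432 = 1386 annual layers.
That is 1386 years at one annual layer per year.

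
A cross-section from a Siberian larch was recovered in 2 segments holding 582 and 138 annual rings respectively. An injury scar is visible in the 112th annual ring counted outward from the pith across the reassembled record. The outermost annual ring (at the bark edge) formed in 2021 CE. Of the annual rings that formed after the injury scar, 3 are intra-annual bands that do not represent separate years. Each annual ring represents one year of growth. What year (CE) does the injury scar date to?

1416 CE

Total annual rings = 582 + 138 = 720.
Between annual ring 112 and the bark edge there are 720 − 112 = 608 annual rings.
608 − 3 false = 605 true annual rings after the injury scar.
2021 − 605 = 1416 CE.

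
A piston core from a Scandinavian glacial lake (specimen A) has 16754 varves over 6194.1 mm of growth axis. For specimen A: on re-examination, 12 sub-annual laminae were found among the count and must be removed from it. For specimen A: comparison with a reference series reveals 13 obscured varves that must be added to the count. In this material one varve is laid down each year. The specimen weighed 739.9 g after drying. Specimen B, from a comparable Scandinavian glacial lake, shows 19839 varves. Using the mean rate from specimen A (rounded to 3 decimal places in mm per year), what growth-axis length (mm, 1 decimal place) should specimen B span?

Specimen A: adjusted count: 16754 − 12 + 13 = 16755 varves.
A: 6194.1 mm over 16755 years gives 6194.1 / 16755 ≈ 0.370 mm/year.
B's length ≈ 0.370 × 19839 = 7340.4 mm.

7340.4 mm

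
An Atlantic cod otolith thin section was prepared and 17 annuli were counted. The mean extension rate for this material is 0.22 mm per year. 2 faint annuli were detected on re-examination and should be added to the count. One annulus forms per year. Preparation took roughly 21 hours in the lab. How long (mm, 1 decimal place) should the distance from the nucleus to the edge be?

True annulus count = 17 + 2 = 19.
19 years at 0.22 mm/year gives 0.22 × 19 = 4.2 mm.

4.2 mm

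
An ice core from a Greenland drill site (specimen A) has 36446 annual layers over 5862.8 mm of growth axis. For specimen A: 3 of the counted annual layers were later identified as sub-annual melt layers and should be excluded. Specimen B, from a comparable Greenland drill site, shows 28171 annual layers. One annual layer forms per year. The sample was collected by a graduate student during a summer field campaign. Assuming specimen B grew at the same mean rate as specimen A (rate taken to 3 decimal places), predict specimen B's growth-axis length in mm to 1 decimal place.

4535.5 mm

Specimen A: true annual layer count = 36446 − 3 = 36443.
A: 5862.8 mm over 36443 years gives 5862.8 / 36443 ≈ 0.161 mm per year.
B's length ≈ 0.161 × 28171 = 4535.5 mm.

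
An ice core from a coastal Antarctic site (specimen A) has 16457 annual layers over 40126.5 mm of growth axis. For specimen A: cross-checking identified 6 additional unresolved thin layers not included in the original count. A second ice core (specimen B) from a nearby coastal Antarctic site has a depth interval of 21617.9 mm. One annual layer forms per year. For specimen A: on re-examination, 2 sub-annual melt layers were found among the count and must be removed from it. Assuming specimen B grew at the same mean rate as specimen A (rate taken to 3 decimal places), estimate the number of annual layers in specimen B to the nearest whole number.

Specimen A: after corrections the count is 16457 − 2 + 6 = 16461 annual layers.
A: Mean rate = 40126.5 mm / 16461 years ≈ 2.438 mm/year.
Specimen B: 21617.9 mm / 2.438 mm per year = 8867.06 years ≈ 8867 annual layers.

8867 annual layers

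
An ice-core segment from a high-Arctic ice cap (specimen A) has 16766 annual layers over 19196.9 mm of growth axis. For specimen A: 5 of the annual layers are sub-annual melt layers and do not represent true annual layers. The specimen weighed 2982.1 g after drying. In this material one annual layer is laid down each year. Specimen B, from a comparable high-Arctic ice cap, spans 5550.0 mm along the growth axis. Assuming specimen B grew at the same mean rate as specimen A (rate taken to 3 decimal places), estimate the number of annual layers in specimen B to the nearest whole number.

Specimen A: after corrections the count is 16766 − 5 = 16761 annual layers.
A: Mean rate = 19196.9 mm / 16761 years ≈ 1.145 mm/yr.
For B, 5550.0 / 1.145 = 4847.16 years ≈ 4847 annual layers.

4847 annual layers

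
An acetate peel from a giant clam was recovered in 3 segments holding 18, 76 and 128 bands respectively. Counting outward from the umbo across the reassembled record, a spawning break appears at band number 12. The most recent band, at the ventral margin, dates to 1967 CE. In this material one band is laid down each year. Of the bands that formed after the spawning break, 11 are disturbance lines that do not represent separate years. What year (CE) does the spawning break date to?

Total bands = 18 + 76 + 128 = 222.
222 − 12 = 210 bands lie beyond the spawning break toward the ventral margin.
Excluding 11 false bands: 210 − 11 = 199.
Counting back 199 years from 1967 CE places the spawning break in 1967 − 199 = 1768 CE.

1768 CE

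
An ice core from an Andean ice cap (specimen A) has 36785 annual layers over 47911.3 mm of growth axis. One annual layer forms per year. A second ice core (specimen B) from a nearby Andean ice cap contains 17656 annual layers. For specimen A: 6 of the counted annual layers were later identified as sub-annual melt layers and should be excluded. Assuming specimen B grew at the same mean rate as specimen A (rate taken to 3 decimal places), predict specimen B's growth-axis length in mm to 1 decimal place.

Specimen A: correcting the raw count gives 36785 − 6 = 36779 true annual layers.
A: 47911.3 mm over 36779 years gives 47911.3 / 36779 ≈ 1.303 mm/yr.
For B, 1.303 mm/year × 17656 years = 23005.8 mm.

23005.8 mm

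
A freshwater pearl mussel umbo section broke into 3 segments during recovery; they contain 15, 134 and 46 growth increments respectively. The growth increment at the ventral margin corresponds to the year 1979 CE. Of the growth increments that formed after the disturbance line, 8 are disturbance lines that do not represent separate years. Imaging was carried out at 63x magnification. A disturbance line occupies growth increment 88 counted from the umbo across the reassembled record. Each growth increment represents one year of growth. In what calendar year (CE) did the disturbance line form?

1880 CE

Total growth increments = 15 + 134 + 46 = 195.
The disturbance line sits at growth increment 88 from the umbo, so 195 − 88 = 107 growth increments formed after it.
Removing the 8 false growth increments leaves 107 − 8 = 99 true growth increments beyond the disturbance line.
Counting back 99 years from 1979 CE places the disturbance line in 1979 − 99 = 1880 CE.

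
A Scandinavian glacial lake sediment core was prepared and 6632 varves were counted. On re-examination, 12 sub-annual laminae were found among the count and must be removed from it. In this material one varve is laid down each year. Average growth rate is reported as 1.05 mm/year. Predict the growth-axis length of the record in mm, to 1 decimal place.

After corrections the count is 6632 − 12 = 6620 varves.
Length ≈ 1.05 × 6620 = 6951.0 mm.

6951.0 mm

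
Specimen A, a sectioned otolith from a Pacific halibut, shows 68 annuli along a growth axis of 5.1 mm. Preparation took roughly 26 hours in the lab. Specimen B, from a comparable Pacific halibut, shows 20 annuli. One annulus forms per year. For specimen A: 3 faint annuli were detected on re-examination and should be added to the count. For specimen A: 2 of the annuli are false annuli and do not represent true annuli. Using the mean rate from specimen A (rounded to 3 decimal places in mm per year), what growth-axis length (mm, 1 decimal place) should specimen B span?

Specimen A: true annulus count = 68 − 2 + 3 = 69.
A: Extension rate ≈ 5.1 / 69 = 0.074 mm/year.
For B, 0.074 mm/year × 20 years = 1.5 mm.

1.5 mm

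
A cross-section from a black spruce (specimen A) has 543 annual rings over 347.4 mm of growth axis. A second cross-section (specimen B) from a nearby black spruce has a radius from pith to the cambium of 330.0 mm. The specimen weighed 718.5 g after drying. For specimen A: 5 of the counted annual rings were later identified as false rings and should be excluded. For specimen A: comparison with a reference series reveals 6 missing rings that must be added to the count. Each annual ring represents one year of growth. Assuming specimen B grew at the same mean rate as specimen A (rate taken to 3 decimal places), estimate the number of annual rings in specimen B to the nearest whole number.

516 annual rings

Specimen A: true annual ring count = 543 − 5 + 6 = 544.
A: Extension rate ≈ 347.4 / 544 = 0.639 mm/year.
For B, 330.0 / 0.639 = 516.43 years ≈ 516 annual rings.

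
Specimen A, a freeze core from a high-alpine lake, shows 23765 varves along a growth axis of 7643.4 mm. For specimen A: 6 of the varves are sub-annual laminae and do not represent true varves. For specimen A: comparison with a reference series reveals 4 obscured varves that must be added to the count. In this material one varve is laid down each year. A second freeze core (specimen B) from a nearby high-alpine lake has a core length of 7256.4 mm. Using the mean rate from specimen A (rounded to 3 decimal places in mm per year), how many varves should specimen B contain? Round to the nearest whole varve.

22535 varves

Specimen A: true varve count = 23765 − 6 + 4 = 23763.
A: Extension rate ≈ 7643.4 / 23763 = 0.322 mm per year.
B spans 7256.4 / 0.322 = 22535.40 years ≈ 22535 varves.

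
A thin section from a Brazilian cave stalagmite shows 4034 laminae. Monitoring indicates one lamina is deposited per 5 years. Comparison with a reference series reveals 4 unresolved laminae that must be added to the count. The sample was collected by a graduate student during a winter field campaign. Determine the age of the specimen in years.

20190 years

Adjusted count: 4034 + 4 = 4038 laminae.
Multiplying by 5 years per lamina: 4038 × 5 = 20190 years.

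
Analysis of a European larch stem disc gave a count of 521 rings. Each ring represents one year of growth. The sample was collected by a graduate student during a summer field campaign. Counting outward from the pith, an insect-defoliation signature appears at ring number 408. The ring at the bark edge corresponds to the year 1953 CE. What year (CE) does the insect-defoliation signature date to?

1840 CE

Between ring 408 and the bark edge there are 521 − 408 = 113 rings.
The ring at the bark edge is 1953 CE, so the insect-defoliation signature dates to 1953 − 113 = 1840 CE.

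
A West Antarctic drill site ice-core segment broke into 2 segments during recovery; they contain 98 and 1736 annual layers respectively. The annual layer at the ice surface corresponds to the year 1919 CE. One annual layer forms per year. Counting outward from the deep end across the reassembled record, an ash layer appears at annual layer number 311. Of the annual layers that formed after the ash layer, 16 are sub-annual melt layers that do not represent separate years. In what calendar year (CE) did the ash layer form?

Total annual layers = 98 + 1736 = 1834.
The ash layer sits at annual layer 311 from the deep end, so 1834 − 311 = 1523 annual layers formed after it.
1523 − 16 false = 1507 true annual layers after the ash layer.
1919 − 1507 = 412 CE.

412 CE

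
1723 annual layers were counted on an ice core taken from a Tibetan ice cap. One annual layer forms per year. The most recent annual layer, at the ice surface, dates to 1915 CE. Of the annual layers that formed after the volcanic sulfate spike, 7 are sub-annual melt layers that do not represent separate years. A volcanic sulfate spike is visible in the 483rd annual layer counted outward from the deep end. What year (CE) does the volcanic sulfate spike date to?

1723 − 483 = 1240 annual layers lie beyond the volcanic sulfate spike toward the ice surface.
Excluding 7 false annual layers: 1240 − 7 = 1233.
Counting back 1233 years from 1915 CE places the volcanic sulfate spike in 1915 − 1233 = 682 CE.

682 CE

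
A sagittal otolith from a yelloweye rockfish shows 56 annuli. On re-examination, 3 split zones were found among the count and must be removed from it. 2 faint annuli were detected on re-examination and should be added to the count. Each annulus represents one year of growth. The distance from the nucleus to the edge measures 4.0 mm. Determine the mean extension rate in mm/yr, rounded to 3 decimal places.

0.073 mm/yr

Correcting the raw count gives 56 − 3 + 2 = 55 true annuli.
4.0 mm over 55 years gives 4.0 / 55 ≈ 0.073 mm/yr.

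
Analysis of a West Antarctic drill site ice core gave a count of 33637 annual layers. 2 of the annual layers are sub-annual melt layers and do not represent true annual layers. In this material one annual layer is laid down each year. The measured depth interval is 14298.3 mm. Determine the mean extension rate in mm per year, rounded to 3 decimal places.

True annual layer count = 33637 − 2 = 33635.
Extension rate ≈ 14298.3 / 33635 = 0.425 mm per year.

0.425 mm per year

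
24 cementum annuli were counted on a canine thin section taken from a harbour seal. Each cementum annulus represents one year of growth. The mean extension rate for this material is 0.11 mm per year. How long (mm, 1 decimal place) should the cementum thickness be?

2.6 mm

24 years of growth are recorded.
Length ≈ 0.11 × 24 = 2.6 mm.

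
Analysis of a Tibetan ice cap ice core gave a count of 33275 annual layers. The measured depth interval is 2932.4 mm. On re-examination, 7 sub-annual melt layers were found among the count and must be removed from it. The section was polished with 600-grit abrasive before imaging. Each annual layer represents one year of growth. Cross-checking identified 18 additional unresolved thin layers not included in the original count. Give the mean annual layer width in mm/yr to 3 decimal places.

0.088 mm/yr

After corrections the count is 33275 − 7 + 18 = 33286 annual layers.
Mean rate = 2932.4 mm / 33286 years ≈ 0.088 mm/yr.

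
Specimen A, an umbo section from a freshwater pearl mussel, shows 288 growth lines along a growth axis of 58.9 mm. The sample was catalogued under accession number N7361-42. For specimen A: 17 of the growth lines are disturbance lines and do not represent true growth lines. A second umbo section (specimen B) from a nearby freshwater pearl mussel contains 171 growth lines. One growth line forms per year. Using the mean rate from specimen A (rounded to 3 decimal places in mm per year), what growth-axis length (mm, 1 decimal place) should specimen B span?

Specimen A: true growth line count = 288 − 17 = 271.
A: Extension rate ≈ 58.9 / 271 = 0.217 mm/yr.
Length of B = 0.217 × 171 = 37.1 mm.

37.1 mm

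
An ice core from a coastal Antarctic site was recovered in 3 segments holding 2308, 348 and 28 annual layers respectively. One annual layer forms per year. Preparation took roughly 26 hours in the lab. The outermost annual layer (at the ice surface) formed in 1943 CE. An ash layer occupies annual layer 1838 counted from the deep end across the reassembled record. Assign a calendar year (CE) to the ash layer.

Total annual layers = 2308 + 348 + 28 = 2684.
2684 − 1838 = 846 annual layers lie beyond the ash layer toward the ice surface.
Counting back 846 years from 1943 CE places the ash layer in 1943 − 846 = 1097 CE.

1097 CE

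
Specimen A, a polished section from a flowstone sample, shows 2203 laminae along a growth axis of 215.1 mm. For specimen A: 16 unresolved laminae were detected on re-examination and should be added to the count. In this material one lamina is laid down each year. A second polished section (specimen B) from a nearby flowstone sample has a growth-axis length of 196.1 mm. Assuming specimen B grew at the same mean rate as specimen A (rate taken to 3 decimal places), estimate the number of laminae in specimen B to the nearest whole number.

Specimen A: after corrections the count is 2203 + 16 = 2219 laminae.
A: Extension rate ≈ 215.1 / 2219 = 0.097 mm/year.
For B, 196.1 / 0.097 = 2021.65 years ≈ 2022 laminae.

2022 laminae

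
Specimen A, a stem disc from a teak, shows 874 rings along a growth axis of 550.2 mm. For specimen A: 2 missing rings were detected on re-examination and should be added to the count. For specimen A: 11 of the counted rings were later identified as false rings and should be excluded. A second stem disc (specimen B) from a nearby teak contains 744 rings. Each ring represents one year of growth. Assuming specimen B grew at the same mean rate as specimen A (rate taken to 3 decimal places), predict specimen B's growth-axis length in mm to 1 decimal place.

Specimen A: true ring count = 874 − 11 + 2 = 865.
A: 550.2 mm over 865 years gives 550.2 / 865 ≈ 0.636 mm per year.
For B, 0.636 mm/year × 744 years = 473.2 mm.

473.2 mm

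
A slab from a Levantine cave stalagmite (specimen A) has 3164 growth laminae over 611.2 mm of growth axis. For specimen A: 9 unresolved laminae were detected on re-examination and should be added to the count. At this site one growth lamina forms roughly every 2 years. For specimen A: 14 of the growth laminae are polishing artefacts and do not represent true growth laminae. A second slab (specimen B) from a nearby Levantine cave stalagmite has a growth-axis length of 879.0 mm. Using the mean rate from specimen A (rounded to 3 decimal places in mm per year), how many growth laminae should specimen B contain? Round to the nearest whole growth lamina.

Specimen A: after corrections the count is 3164 − 14 + 9 = 3159 growth laminae.
Specimen A: 3159 growth laminae at 2 years each span 3159 × 2 = 6318 years.
A: Mean rate = 611.2 mm / 6318 years ≈ 0.097 mm/yr.
For B, 879.0 / 0.097 = 9061.86 years; at 2 years per growth lamina that is 9061.86 / 2 ≈ 4531 growth laminae.

4531 growth laminae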